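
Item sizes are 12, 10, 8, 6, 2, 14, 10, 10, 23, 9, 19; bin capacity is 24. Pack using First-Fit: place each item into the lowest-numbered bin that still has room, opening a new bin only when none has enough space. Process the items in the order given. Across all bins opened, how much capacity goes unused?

Put 12 in bin 1; 12 remain.
Put 10 in bin 1; 2 remain.
Put 8 in bin 2; 16 remain.
Put 6 in bin 2; 10 remain.
Put 2 in bin 1; 0 remain.
Put 14 in bin 3; 10 remain.
Put 10 in bin 2; 0 remain.
Put 10 in bin 3; 0 remain.
Put 23 in bin 4; 1 remain.
Put 9 in bin 5; 15 remain.
Put 19 in bin 6; 5 remain.
6 bins × 24 = 144; used 123; unused 21.

21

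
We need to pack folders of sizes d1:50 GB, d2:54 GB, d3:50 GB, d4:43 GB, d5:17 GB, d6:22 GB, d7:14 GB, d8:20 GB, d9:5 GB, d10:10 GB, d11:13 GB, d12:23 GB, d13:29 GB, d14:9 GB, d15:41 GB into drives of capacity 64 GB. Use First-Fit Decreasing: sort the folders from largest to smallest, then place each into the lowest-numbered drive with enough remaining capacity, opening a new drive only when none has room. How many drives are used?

Sorted descending: 54, 50, 50, 43, 41, 29, 23, 22, 20, 17, 14, 13, 10, 9, 5.
Put 54 GB in drive 1; 10 GB remain.
Put 50 GB in drive 2; 14 GB remain.
Put 50 GB in drive 3; 14 GB remain.
Put 43 GB in drive 4; 21 GB remain.
Put 41 GB in drive 5; 23 GB remain.
Put 29 GB in drive 6; 35 GB remain.
Put 23 GB in drive 5; 0 GB remain.
Put 22 GB in drive 6; 13 GB remain.
Put 20 GB in drive 4; 1 GB remain.
Put 17 GB in drive 7; 47 GB remain.
Put 14 GB in drive 2; 0 GB remain.
Put 13 GB in drive 3; 1 GB remain.
Put 10 GB in drive 1; 0 GB remain.
Put 9 GB in drive 6; 4 GB remain.
Put 5 GB in drive 7; 42 GB remain.
Final drives: [54,10] [50,14] [50,13] [43,20] [41,23] [29,22,9] [17,5].

7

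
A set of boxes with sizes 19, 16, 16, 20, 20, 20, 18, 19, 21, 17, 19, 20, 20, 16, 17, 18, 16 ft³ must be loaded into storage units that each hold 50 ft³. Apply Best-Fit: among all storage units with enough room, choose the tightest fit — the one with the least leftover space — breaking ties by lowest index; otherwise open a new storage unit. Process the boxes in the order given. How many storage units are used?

9

19 ft³ → storage unit 1 (remaining 31 ft³)
16 ft³ → storage unit 1 (remaining 15 ft³)
16 ft³ → storage unit 2 (remaining 34 ft³)
20 ft³ → storage unit 2 (remaining 14 ft³)
20 ft³ → storage unit 3 (remaining 30 ft³)
20 ft³ → storage unit 3 (remaining 10 ft³)
18 ft³ → storage unit 4 (remaining 32 ft³)
19 ft³ → storage unit 4 (remaining 13 ft³)
21 ft³ → storage unit 5 (remaining 29 ft³)
17 ft³ → storage unit 5 (remaining 12 ft³)
19 ft³ → storage unit 6 (remaining 31 ft³)
20 ft³ → storage unit 6 (remaining 11 ft³)
20 ft³ → storage unit 7 (remaining 30 ft³)
16 ft³ → storage unit 7 (remaining 14 ft³)
17 ft³ → storage unit 8 (remaining 33 ft³)
18 ft³ → storage unit 8 (remaining 15 ft³)
16 ft³ → storage unit 9 (remaining 34 ft³)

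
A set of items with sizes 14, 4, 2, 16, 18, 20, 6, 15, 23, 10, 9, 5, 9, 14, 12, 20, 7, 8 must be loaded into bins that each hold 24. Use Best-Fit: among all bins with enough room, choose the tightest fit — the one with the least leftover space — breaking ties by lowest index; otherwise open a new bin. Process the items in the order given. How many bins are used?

10 bins

Put 14 in bin 1; 10 remain.
Put 4 in bin 1; 6 remain.
Put 2 in bin 1; 4 remain.
Put 16 in bin 2; 8 remain.
Put 18 in bin 3; 6 remain.
Put 20 in bin 4; 4 remain.
Put 6 in bin 3; 0 remain.
Put 15 in bin 5; 9 remain.
Put 23 in bin 6; 1 remain.
Put 10 in bin 7; 14 remain.
Put 9 in bin 5; 0 remain.
Put 5 in bin 2; 3 remain.
Put 9 in bin 7; 5 remain.
Put 14 in bin 8; 10 remain.
Put 12 in bin 9; 12 remain.
Put 20 in bin 10; 4 remain.
Put 7 in bin 8; 3 remain.
Put 8 in bin 9; 4 remain.
Final bins: [14,4,2] [16,5] [18,6] [20] [15,9] [23] [10,9] [14,7] [12,8] [20].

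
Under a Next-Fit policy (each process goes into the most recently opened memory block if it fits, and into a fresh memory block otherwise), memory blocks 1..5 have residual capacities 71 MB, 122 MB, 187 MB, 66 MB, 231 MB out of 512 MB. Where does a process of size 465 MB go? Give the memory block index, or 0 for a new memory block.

0

Next-Fit only looks at memory block 5, which has 231 MB free.
465 MB does not fit, so a new memory block is opened.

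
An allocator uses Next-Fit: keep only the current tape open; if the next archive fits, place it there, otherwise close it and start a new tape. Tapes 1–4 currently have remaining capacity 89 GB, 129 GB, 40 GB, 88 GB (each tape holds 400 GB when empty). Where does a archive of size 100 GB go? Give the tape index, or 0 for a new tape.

Next-Fit only looks at tape 4, which has 88 GB free.
100 GB does not fit, so a new tape is opened.

0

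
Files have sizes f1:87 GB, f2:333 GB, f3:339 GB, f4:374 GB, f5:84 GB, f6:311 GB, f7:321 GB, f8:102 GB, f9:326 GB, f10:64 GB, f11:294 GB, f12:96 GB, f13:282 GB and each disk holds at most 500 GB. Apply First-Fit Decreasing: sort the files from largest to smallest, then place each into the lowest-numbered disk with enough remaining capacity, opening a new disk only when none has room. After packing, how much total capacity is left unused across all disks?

987

Sorted descending: 374, 339, 333, 326, 321, 311, 294, 282, 102, 96, 87, 84, 64.
disk 1: place 374 GB, 126 GB left
disk 2: place 339 GB, 161 GB left
disk 3: place 333 GB, 167 GB left
disk 4: place 326 GB, 174 GB left
disk 5: place 321 GB, 179 GB left
disk 6: place 311 GB, 189 GB left
disk 7: place 294 GB, 206 GB left
disk 8: place 282 GB, 218 GB left
disk 1: place 102 GB, 24 GB left
disk 2: place 96 GB, 65 GB left
disk 3: place 87 GB, 80 GB left
disk 4: place 84 GB, 90 GB left
disk 2: place 64 GB, 1 GB left
8 disks × 500 GB = 4000 GB; used 3013 GB; unused 987 GB.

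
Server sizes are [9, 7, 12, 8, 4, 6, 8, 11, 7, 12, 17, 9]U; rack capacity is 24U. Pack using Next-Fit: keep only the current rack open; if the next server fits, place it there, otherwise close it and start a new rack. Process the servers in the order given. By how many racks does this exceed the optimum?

2

Next-Fit: [9,7] [12,8,4] [6,8] [11,7] [12] [17] [9] → 7 racks.
Total size 110U; any packing needs at least ⌈110/24⌉ = 5 racks.
An optimal packing achieves that bound: [17,7] [12,12] [11,9,4] [9,8,7] [8,6] → 5 racks.
Excess: 7 − 5 = 2.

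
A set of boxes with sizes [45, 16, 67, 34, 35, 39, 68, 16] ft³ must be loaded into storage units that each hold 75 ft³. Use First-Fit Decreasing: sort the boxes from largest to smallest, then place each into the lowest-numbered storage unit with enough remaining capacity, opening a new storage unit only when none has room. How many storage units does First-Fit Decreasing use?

Sorted descending: 68, 67, 45, 39, 35, 34, 16, 16.
68 ft³ → storage unit 1 (remaining 7 ft³)
67 ft³ → storage unit 2 (remaining 8 ft³)
45 ft³ → storage unit 3 (remaining 30 ft³)
39 ft³ → storage unit 4 (remaining 36 ft³)
35 ft³ → storage unit 4 (remaining 1 ft³)
34 ft³ → storage unit 5 (remaining 41 ft³)
16 ft³ → storage unit 3 (remaining 14 ft³)
16 ft³ → storage unit 5 (remaining 25 ft³)
Final storage units: [68] [67] [45,16] [39,35] [34,16].

5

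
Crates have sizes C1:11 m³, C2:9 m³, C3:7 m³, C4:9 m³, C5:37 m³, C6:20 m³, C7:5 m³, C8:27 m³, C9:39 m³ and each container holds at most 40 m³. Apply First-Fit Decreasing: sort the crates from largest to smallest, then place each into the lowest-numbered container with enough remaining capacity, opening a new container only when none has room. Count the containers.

5 containers

Sorted descending: 39, 37, 27, 20, 11, 9, 9, 7, 5.
39 m³ → container 1 (remaining 1 m³)
37 m³ → container 2 (remaining 3 m³)
27 m³ → container 3 (remaining 13 m³)
20 m³ → container 4 (remaining 20 m³)
11 m³ → container 3 (remaining 2 m³)
9 m³ → container 4 (remaining 11 m³)
9 m³ → container 4 (remaining 2 m³)
7 m³ → container 5 (remaining 33 m³)
5 m³ → container 5 (remaining 28 m³)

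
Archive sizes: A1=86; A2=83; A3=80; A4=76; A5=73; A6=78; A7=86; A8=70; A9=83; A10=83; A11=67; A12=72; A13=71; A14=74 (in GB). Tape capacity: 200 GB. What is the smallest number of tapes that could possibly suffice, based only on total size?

Total size = 86 + 83 + 80 + 76 + 73 + 78 + 86 + 70 + 83 + 83 + 67 + 72 + 71 + 74 = 1082 GB.
⌈1082 / 200⌉ = 6.

6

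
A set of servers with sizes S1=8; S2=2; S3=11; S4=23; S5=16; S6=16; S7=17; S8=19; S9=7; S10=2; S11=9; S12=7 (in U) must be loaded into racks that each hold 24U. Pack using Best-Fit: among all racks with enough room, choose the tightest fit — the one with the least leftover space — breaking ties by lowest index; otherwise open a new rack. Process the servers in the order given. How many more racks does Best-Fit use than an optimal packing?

Best-Fit: [8,2,11,2] [23] [16,7] [16] [17,7] [19] [9] → 7 racks.
Total size 137U; any packing needs at least ⌈137/24⌉ = 6 racks.
An optimal packing achieves that bound: [23] [19,2,2] [17,7] [16,8] [16,7] [11,9] → 6 racks.
Excess: 7 − 6 = 1.

1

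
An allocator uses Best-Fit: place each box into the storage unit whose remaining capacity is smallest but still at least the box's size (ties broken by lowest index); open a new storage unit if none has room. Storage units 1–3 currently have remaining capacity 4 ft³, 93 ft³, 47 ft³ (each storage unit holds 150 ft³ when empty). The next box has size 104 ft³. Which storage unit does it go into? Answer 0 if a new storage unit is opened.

0

No storage unit has ≥ 104 ft³ free, so a new storage unit is opened.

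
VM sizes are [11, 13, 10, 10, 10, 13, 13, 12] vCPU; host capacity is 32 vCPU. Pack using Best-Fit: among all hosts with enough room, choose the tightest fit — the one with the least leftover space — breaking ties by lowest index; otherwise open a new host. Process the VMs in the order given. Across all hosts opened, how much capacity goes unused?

36

host 1: place 11 vCPU, 21 vCPU left
host 1: place 13 vCPU, 8 vCPU left
host 2: place 10 vCPU, 22 vCPU left
host 2: place 10 vCPU, 12 vCPU left
host 2: place 10 vCPU, 2 vCPU left
host 3: place 13 vCPU, 19 vCPU left
host 3: place 13 vCPU, 6 vCPU left
host 4: place 12 vCPU, 20 vCPU left
4 hosts × 32 vCPU = 128 vCPU; used 92 vCPU; unused 36 vCPU.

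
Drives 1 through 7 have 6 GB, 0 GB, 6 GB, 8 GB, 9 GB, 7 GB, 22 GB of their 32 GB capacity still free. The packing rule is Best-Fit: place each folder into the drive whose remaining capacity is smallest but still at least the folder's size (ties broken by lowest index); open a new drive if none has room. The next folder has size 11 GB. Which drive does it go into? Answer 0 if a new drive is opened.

Drives with room: drive 7 (22 GB).
Tightest fit is drive 7 with 22 GB free.

7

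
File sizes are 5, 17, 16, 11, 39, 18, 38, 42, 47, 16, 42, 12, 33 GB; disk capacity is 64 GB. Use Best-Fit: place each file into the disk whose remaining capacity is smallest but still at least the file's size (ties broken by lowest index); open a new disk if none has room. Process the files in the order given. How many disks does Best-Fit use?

disk 1: place 5 GB, 59 GB left
disk 1: place 17 GB, 42 GB left
disk 1: place 16 GB, 26 GB left
disk 1: place 11 GB, 15 GB left
disk 2: place 39 GB, 25 GB left
disk 2: place 18 GB, 7 GB left
disk 3: place 38 GB, 26 GB left
disk 4: place 42 GB, 22 GB left
disk 5: place 47 GB, 17 GB left
disk 5: place 16 GB, 1 GB left
disk 6: place 42 GB, 22 GB left
disk 1: place 12 GB, 3 GB left
disk 7: place 33 GB, 31 GB left

7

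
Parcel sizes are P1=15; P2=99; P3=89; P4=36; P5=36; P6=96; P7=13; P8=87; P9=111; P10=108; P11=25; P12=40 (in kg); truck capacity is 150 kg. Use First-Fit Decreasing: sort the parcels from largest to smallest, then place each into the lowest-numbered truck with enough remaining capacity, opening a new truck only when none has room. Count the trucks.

6 trucks

Sorted descending: 111, 108, 99, 96, 89, 87, 40, 36, 36, 25, 15, 13.
truck 1: place 111 kg, 39 kg left
truck 2: place 108 kg, 42 kg left
truck 3: place 99 kg, 51 kg left
truck 4: place 96 kg, 54 kg left
truck 5: place 89 kg, 61 kg left
truck 6: place 87 kg, 63 kg left
truck 2: place 40 kg, 2 kg left
truck 1: place 36 kg, 3 kg left
truck 3: place 36 kg, 15 kg left
truck 4: place 25 kg, 29 kg left
truck 3: place 15 kg, 0 kg left
truck 4: place 13 kg, 16 kg left
Final trucks: [111,36] [108,40] [99,36,15] [96,25,13] [89] [87].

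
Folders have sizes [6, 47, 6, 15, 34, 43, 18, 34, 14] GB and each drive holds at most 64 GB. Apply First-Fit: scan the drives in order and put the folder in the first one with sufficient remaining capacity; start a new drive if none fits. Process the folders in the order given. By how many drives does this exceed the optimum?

0

First-Fit: [6,47,6] [15,34,14] [43,18] [34] → 4 drives.
Total size 217 GB; any packing needs at least ⌈217/64⌉ = 4 drives.
So 4 is already optimal.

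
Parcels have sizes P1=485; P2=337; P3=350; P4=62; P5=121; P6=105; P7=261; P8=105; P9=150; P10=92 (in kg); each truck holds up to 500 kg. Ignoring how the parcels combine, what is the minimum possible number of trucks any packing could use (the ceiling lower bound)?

Total size = 485 + 337 + 350 + 62 + 121 + 105 + 261 + 105 + 150 + 92 = 2068 kg.
⌈2068 / 500⌉ = 5.

5 trucks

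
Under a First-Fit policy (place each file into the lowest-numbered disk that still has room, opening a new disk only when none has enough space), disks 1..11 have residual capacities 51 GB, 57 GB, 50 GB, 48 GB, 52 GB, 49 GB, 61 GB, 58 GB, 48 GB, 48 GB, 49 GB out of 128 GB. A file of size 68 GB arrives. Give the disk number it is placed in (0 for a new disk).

No disk has ≥ 68 GB free, so a new disk is opened.

0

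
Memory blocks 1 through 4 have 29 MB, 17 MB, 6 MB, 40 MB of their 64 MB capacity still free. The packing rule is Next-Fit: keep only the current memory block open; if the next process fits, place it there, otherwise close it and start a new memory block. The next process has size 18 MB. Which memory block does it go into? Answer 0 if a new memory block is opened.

Next-Fit only looks at memory block 4, which has 40 MB free.
18 MB fits there.

4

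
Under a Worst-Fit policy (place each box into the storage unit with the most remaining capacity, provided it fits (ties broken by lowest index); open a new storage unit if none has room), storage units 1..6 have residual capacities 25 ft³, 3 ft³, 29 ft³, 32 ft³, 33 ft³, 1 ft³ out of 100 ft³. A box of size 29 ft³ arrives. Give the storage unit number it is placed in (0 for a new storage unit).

5

Storage units with room: storage unit 3 (29 ft³), storage unit 4 (32 ft³), storage unit 5 (33 ft³).
Most room is storage unit 5 with 33 ft³ free.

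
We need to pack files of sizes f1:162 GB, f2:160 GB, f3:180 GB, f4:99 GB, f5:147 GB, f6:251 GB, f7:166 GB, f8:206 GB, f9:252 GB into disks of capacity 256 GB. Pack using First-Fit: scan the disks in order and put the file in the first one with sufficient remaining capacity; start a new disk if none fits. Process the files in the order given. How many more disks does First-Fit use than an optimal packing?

0

First-Fit: [162] [160] [180] [99,147] [251] [166] [206] [252] → 8 disks.
8 files exceed 128 GB (half the capacity), and no two of those can share a disk, so at least 8 disks are needed.
So 8 is already optimal.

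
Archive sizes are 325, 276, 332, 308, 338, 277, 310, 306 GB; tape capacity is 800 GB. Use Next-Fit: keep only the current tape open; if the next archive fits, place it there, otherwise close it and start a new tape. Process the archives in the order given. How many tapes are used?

4 tapes

tape 1: place 325 GB, 475 GB left
tape 1: place 276 GB, 199 GB left
tape 2: place 332 GB, 468 GB left
tape 2: place 308 GB, 160 GB left
tape 3: place 338 GB, 462 GB left
tape 3: place 277 GB, 185 GB left
tape 4: place 310 GB, 490 GB left
tape 4: place 306 GB, 184 GB left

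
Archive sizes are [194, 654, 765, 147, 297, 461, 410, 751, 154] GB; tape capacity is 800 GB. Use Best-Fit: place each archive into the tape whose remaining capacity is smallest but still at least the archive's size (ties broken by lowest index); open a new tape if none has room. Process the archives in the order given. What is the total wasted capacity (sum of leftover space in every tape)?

194 GB → tape 1 (remaining 606 GB)
654 GB → tape 2 (remaining 146 GB)
765 GB → tape 3 (remaining 35 GB)
147 GB → tape 1 (remaining 459 GB)
297 GB → tape 1 (remaining 162 GB)
461 GB → tape 4 (remaining 339 GB)
410 GB → tape 5 (remaining 390 GB)
751 GB → tape 6 (remaining 49 GB)
154 GB → tape 1 (remaining 8 GB)
6 tapes × 800 GB = 4800 GB; used 3833 GB; unused 967 GB.

967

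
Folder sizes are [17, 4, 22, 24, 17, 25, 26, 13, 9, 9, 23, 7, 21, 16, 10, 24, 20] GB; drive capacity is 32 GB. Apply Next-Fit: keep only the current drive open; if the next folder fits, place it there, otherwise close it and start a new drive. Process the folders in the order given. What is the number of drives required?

17 GB → drive 1 (remaining 15 GB)
4 GB → drive 1 (remaining 11 GB)
22 GB → drive 2 (remaining 10 GB)
24 GB → drive 3 (remaining 8 GB)
17 GB → drive 4 (remaining 15 GB)
25 GB → drive 5 (remaining 7 GB)
26 GB → drive 6 (remaining 6 GB)
13 GB → drive 7 (remaining 19 GB)
9 GB → drive 7 (remaining 10 GB)
9 GB → drive 7 (remaining 1 GB)
23 GB → drive 8 (remaining 9 GB)
7 GB → drive 8 (remaining 2 GB)
21 GB → drive 9 (remaining 11 GB)
16 GB → drive 10 (remaining 16 GB)
10 GB → drive 10 (remaining 6 GB)
24 GB → drive 11 (remaining 8 GB)
20 GB → drive 12 (remaining 12 GB)

12 drives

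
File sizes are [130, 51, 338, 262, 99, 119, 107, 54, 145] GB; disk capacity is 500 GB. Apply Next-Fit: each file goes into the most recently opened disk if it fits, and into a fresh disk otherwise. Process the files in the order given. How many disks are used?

disk 1: place 130 GB, 370 GB left
disk 1: place 51 GB, 319 GB left
disk 2: place 338 GB, 162 GB left
disk 3: place 262 GB, 238 GB left
disk 3: place 99 GB, 139 GB left
disk 3: place 119 GB, 20 GB left
disk 4: place 107 GB, 393 GB left
disk 4: place 54 GB, 339 GB left
disk 4: place 145 GB, 194 GB left
Final disks: [130,51] [338] [262,99,119] [107,54,145].

4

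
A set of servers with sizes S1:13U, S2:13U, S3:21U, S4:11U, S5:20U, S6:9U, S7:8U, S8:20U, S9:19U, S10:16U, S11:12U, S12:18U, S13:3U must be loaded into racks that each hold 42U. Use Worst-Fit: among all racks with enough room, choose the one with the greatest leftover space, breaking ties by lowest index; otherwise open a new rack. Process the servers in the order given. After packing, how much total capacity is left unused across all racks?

rack 1: place S1 (13U), 29U left
rack 1: place S2 (13U), 16U left
rack 2: place S3 (21U), 21U left
rack 2: place S4 (11U), 10U left
rack 3: place S5 (20U), 22U left
rack 3: place S6 (9U), 13U left
rack 1: place S7 (8U), 8U left
rack 4: place S8 (20U), 22U left
rack 4: place S9 (19U), 3U left
rack 5: place S10 (16U), 26U left
rack 5: place S11 (12U), 14U left
rack 6: place S12 (18U), 24U left
rack 6: place S13 (3U), 21U left
6 racks × 42U = 252U; used 183U; unused 69U.

69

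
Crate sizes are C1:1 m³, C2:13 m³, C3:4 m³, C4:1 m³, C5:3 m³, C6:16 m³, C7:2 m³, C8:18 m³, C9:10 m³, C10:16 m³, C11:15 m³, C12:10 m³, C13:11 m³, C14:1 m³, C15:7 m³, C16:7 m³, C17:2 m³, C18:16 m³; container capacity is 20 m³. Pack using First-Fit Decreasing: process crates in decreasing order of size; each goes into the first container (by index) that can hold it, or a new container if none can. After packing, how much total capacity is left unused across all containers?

7

Sorted descending: 18, 16, 16, 16, 15, 13, 11, 10, 10, 7, 7, 4, 3, 2, 2, 1, 1, 1.
container 1: place 18 m³, 2 m³ left
container 2: place 16 m³, 4 m³ left
container 3: place 16 m³, 4 m³ left
container 4: place 16 m³, 4 m³ left
container 5: place 15 m³, 5 m³ left
container 6: place 13 m³, 7 m³ left
container 7: place 11 m³, 9 m³ left
container 8: place 10 m³, 10 m³ left
container 8: place 10 m³, 0 m³ left
container 6: place 7 m³, 0 m³ left
container 7: place 7 m³, 2 m³ left
container 2: place 4 m³, 0 m³ left
container 3: place 3 m³, 1 m³ left
container 1: place 2 m³, 0 m³ left
container 4: place 2 m³, 2 m³ left
container 3: place 1 m³, 0 m³ left
container 4: place 1 m³, 1 m³ left
container 4: place 1 m³, 0 m³ left
8 containers × 20 m³ = 160 m³; used 153 m³; unused 7 m³.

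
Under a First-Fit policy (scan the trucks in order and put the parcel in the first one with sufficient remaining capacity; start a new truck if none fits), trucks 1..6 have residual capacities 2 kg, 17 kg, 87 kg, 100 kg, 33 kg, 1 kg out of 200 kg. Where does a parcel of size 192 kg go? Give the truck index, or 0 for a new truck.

No truck has ≥ 192 kg free, so a new truck is opened.

0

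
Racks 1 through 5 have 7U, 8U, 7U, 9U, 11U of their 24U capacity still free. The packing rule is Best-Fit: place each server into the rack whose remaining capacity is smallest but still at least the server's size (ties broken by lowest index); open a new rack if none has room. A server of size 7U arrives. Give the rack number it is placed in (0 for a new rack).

1

Racks with room: rack 1 (7U), rack 2 (8U), rack 3 (7U), rack 4 (9U), rack 5 (11U).
Tightest fit is rack 1 with 7U free.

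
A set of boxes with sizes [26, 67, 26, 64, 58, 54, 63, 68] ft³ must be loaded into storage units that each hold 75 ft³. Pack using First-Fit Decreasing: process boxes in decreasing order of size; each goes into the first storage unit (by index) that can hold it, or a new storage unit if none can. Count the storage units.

Sorted descending: 68, 67, 64, 63, 58, 54, 26, 26.
storage unit 1: place 68 ft³, 7 ft³ left
storage unit 2: place 67 ft³, 8 ft³ left
storage unit 3: place 64 ft³, 11 ft³ left
storage unit 4: place 63 ft³, 12 ft³ left
storage unit 5: place 58 ft³, 17 ft³ left
storage unit 6: place 54 ft³, 21 ft³ left
storage unit 7: place 26 ft³, 49 ft³ left
storage unit 7: place 26 ft³, 23 ft³ left

7 storage units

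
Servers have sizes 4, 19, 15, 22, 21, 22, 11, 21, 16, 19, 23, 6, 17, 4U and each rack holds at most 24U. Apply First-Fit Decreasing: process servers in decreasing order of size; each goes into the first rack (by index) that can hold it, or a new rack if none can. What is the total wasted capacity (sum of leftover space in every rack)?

44

Sorted descending: 23, 22, 22, 21, 21, 19, 19, 17, 16, 15, 11, 6, 4, 4.
23U → rack 1 (remaining 1U)
22U → rack 2 (remaining 2U)
22U → rack 3 (remaining 2U)
21U → rack 4 (remaining 3U)
21U → rack 5 (remaining 3U)
19U → rack 6 (remaining 5U)
19U → rack 7 (remaining 5U)
17U → rack 8 (remaining 7U)
16U → rack 9 (remaining 8U)
15U → rack 10 (remaining 9U)
11U → rack 11 (remaining 13U)
6U → rack 8 (remaining 1U)
4U → rack 6 (remaining 1U)
4U → rack 7 (remaining 1U)
11 racks × 24U = 264U; used 220U; unused 44U.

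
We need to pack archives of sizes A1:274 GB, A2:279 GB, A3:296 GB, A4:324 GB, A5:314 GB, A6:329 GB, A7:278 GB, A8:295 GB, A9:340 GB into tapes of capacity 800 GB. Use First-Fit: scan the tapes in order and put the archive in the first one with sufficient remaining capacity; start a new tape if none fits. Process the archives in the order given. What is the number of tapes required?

Put A1 (274 GB) in tape 1; 526 GB remain.
Put A2 (279 GB) in tape 1; 247 GB remain.
Put A3 (296 GB) in tape 2; 504 GB remain.
Put A4 (324 GB) in tape 2; 180 GB remain.
Put A5 (314 GB) in tape 3; 486 GB remain.
Put A6 (329 GB) in tape 3; 157 GB remain.
Put A7 (278 GB) in tape 4; 522 GB remain.
Put A8 (295 GB) in tape 4; 227 GB remain.
Put A9 (340 GB) in tape 5; 460 GB remain.

5 tapes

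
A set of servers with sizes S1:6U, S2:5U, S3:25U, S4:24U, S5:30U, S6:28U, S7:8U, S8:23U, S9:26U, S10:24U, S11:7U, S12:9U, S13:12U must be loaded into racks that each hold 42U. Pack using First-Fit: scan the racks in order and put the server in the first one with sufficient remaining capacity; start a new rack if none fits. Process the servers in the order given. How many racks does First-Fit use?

7

S1 (6U) → rack 1 (remaining 36U)
S2 (5U) → rack 1 (remaining 31U)
S3 (25U) → rack 1 (remaining 6U)
S4 (24U) → rack 2 (remaining 18U)
S5 (30U) → rack 3 (remaining 12U)
S6 (28U) → rack 4 (remaining 14U)
S7 (8U) → rack 2 (remaining 10U)
S8 (23U) → rack 5 (remaining 19U)
S9 (26U) → rack 6 (remaining 16U)
S10 (24U) → rack 7 (remaining 18U)
S11 (7U) → rack 2 (remaining 3U)
S12 (9U) → rack 3 (remaining 3U)
S13 (12U) → rack 4 (remaining 2U)
Final racks: [6,5,25] [24,8,7] [30,9] [28,12] [23] [26] [24].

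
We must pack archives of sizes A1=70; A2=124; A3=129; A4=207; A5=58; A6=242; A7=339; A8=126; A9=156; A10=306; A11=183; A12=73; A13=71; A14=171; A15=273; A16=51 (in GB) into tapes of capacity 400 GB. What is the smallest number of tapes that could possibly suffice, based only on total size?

Total size = 70 + 124 + 129 + 207 + 58 + 242 + 339 + 126 + 156 + 306 + 183 + 73 + 71 + 171 + 273 + 51 = 2579 GB.
⌈2579 / 400⌉ = 7.

7 tapes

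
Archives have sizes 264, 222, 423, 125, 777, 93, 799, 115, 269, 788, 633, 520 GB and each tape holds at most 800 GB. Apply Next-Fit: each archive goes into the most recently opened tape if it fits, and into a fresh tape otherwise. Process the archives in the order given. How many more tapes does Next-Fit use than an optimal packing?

2

Next-Fit: [264,222] [423,125] [777] [93] [799] [115,269] [788] [633] [520] → 9 tapes.
Total size 5028 GB; any packing needs at least ⌈5028/800⌉ = 7 tapes.
An optimal packing achieves that bound: [799] [788] [777] [633,125] [520,269] [423,264,93] [222,115] → 7 tapes.
Excess: 9 − 7 = 2.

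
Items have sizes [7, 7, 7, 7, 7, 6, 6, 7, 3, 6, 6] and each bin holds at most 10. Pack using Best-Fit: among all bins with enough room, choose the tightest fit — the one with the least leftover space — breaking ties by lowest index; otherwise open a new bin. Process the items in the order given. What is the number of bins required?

Put 7 in bin 1; 3 remain.
Put 7 in bin 2; 3 remain.
Put 7 in bin 3; 3 remain.
Put 7 in bin 4; 3 remain.
Put 7 in bin 5; 3 remain.
Put 6 in bin 6; 4 remain.
Put 6 in bin 7; 4 remain.
Put 7 in bin 8; 3 remain.
Put 3 in bin 1; 0 remain.
Put 6 in bin 9; 4 remain.
Put 6 in bin 10; 4 remain.
Final bins: [7,3] [7] [7] [7] [7] [6] [6] [7] [6] [6].

10 bins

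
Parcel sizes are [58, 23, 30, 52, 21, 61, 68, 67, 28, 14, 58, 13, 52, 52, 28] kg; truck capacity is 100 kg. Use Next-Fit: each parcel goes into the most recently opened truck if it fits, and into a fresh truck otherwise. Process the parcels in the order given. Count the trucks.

8 trucks

58 kg → truck 1 (remaining 42 kg)
23 kg → truck 1 (remaining 19 kg)
30 kg → truck 2 (remaining 70 kg)
52 kg → truck 2 (remaining 18 kg)
21 kg → truck 3 (remaining 79 kg)
61 kg → truck 3 (remaining 18 kg)
68 kg → truck 4 (remaining 32 kg)
67 kg → truck 5 (remaining 33 kg)
28 kg → truck 5 (remaining 5 kg)
14 kg → truck 6 (remaining 86 kg)
58 kg → truck 6 (remaining 28 kg)
13 kg → truck 6 (remaining 15 kg)
52 kg → truck 7 (remaining 48 kg)
52 kg → truck 8 (remaining 48 kg)
28 kg → truck 8 (remaining 20 kg)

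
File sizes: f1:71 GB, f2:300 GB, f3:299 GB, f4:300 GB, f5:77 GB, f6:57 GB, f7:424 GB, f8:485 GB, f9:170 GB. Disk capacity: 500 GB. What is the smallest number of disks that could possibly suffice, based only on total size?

5

Total size = 71 + 300 + 299 + 300 + 77 + 57 + 424 + 485 + 170 = 2183 GB.
⌈2183 / 500⌉ = 5.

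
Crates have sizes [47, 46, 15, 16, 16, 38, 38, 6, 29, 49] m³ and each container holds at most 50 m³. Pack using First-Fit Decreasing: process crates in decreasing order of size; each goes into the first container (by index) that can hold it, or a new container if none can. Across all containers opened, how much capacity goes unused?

50

Sorted descending: 49, 47, 46, 38, 38, 29, 16, 16, 15, 6.
Put 49 m³ in container 1; 1 m³ remain.
Put 47 m³ in container 2; 3 m³ remain.
Put 46 m³ in container 3; 4 m³ remain.
Put 38 m³ in container 4; 12 m³ remain.
Put 38 m³ in container 5; 12 m³ remain.
Put 29 m³ in container 6; 21 m³ remain.
Put 16 m³ in container 6; 5 m³ remain.
Put 16 m³ in container 7; 34 m³ remain.
Put 15 m³ in container 7; 19 m³ remain.
Put 6 m³ in container 4; 6 m³ remain.
7 containers × 50 m³ = 350 m³; used 300 m³; unused 50 m³.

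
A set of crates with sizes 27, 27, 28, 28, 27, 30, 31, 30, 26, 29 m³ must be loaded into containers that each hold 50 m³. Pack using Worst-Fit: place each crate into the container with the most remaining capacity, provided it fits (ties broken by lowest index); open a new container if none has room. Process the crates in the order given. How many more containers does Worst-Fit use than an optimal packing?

Worst-Fit: [27] [27] [28] [28] [27] [30] [31] [30] [26] [29] → 10 containers.
10 crates exceed 25 m³ (half the capacity), and no two of those can share a container, so at least 10 containers are needed.
So 10 is already optimal.

0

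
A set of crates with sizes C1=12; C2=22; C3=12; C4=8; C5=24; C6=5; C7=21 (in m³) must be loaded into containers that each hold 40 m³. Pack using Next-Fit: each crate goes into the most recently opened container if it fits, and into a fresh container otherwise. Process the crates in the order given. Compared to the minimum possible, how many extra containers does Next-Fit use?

Next-Fit: [12,22] [12,8] [24,5] [21] → 4 containers.
Total size 104 m³; any packing needs at least ⌈104/40⌉ = 3 containers.
An optimal packing achieves that bound: [24,12] [22,12,5] [21,8] → 3 containers.
Excess: 4 − 3 = 1.

1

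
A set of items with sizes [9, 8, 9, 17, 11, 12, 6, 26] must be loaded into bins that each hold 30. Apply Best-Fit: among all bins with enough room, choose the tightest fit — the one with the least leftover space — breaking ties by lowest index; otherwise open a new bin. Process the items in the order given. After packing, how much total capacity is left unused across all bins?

22

bin 1: place 9, 21 left
bin 1: place 8, 13 left
bin 1: place 9, 4 left
bin 2: place 17, 13 left
bin 2: place 11, 2 left
bin 3: place 12, 18 left
bin 3: place 6, 12 left
bin 4: place 26, 4 left
4 bins × 30 = 120; used 98; unused 22.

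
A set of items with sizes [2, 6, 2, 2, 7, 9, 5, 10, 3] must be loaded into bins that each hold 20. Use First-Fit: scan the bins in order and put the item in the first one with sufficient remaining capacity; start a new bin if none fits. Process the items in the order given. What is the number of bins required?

bin 1: place 2, 18 left
bin 1: place 6, 12 left
bin 1: place 2, 10 left
bin 1: place 2, 8 left
bin 1: place 7, 1 left
bin 2: place 9, 11 left
bin 2: place 5, 6 left
bin 3: place 10, 10 left
bin 2: place 3, 3 left
Final bins: [2,6,2,2,7] [9,5,3] [10].

3 bins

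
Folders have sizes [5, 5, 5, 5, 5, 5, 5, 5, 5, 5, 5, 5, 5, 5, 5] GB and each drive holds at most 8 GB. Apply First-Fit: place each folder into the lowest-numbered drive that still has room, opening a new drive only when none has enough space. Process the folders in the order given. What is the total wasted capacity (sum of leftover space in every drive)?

45

Put 5 GB in drive 1; 3 GB remain.
Put 5 GB in drive 2; 3 GB remain.
Put 5 GB in drive 3; 3 GB remain.
Put 5 GB in drive 4; 3 GB remain.
Put 5 GB in drive 5; 3 GB remain.
Put 5 GB in drive 6; 3 GB remain.
Put 5 GB in drive 7; 3 GB remain.
Put 5 GB in drive 8; 3 GB remain.
Put 5 GB in drive 9; 3 GB remain.
Put 5 GB in drive 10; 3 GB remain.
Put 5 GB in drive 11; 3 GB remain.
Put 5 GB in drive 12; 3 GB remain.
Put 5 GB in drive 13; 3 GB remain.
Put 5 GB in drive 14; 3 GB remain.
Put 5 GB in drive 15; 3 GB remain.
15 drives × 8 GB = 120 GB; used 75 GB; unused 45 GB.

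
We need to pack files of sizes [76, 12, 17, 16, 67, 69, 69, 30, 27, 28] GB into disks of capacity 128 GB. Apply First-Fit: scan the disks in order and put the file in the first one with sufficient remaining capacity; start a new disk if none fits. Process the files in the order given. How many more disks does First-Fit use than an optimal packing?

First-Fit: [76,12,17,16] [67,30,27] [69,28] [69] → 4 disks.
Total size 411 GB; any packing needs at least ⌈411/128⌉ = 4 disks.
So 4 is already optimal.

0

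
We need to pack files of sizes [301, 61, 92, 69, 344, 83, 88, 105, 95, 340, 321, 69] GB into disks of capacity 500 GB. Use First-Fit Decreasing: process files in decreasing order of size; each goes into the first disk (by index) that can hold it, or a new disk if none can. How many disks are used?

Sorted descending: 344, 340, 321, 301, 105, 95, 92, 88, 83, 69, 69, 61.
344 GB → disk 1 (remaining 156 GB)
340 GB → disk 2 (remaining 160 GB)
321 GB → disk 3 (remaining 179 GB)
301 GB → disk 4 (remaining 199 GB)
105 GB → disk 1 (remaining 51 GB)
95 GB → disk 2 (remaining 65 GB)
92 GB → disk 3 (remaining 87 GB)
88 GB → disk 4 (remaining 111 GB)
83 GB → disk 3 (remaining 4 GB)
69 GB → disk 4 (remaining 42 GB)
69 GB → disk 5 (remaining 431 GB)
61 GB → disk 2 (remaining 4 GB)
Final disks: [344,105] [340,95,61] [321,92,83] [301,88,69] [69].

5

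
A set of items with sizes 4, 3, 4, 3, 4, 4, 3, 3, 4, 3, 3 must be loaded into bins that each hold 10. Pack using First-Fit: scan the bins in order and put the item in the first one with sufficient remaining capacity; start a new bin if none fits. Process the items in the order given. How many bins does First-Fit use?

Put 4 in bin 1; 6 remain.
Put 3 in bin 1; 3 remain.
Put 4 in bin 2; 6 remain.
Put 3 in bin 1; 0 remain.
Put 4 in bin 2; 2 remain.
Put 4 in bin 3; 6 remain.
Put 3 in bin 3; 3 remain.
Put 3 in bin 3; 0 remain.
Put 4 in bin 4; 6 remain.
Put 3 in bin 4; 3 remain.
Put 3 in bin 4; 0 remain.

4 bins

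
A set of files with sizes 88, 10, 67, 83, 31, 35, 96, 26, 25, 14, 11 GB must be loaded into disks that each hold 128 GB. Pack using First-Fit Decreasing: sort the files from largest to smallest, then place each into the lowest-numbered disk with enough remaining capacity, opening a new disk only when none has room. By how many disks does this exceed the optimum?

0

First-Fit Decreasing: [96,31] [88,35] [83,26,14] [67,25,11,10] → 4 disks.
Total size 486 GB; any packing needs at least ⌈486/128⌉ = 4 disks.
So 4 is already optimal.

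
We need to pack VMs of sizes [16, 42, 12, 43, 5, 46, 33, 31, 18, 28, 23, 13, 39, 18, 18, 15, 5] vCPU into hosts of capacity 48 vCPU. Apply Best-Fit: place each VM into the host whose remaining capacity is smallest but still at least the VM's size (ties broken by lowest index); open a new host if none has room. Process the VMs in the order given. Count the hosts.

16 vCPU → host 1 (remaining 32 vCPU)
42 vCPU → host 2 (remaining 6 vCPU)
12 vCPU → host 1 (remaining 20 vCPU)
43 vCPU → host 3 (remaining 5 vCPU)
5 vCPU → host 3 (remaining 0 vCPU)
46 vCPU → host 4 (remaining 2 vCPU)
33 vCPU → host 5 (remaining 15 vCPU)
31 vCPU → host 6 (remaining 17 vCPU)
18 vCPU → host 1 (remaining 2 vCPU)
28 vCPU → host 7 (remaining 20 vCPU)
23 vCPU → host 8 (remaining 25 vCPU)
13 vCPU → host 5 (remaining 2 vCPU)
39 vCPU → host 9 (remaining 9 vCPU)
18 vCPU → host 7 (remaining 2 vCPU)
18 vCPU → host 8 (remaining 7 vCPU)
15 vCPU → host 6 (remaining 2 vCPU)
5 vCPU → host 2 (remaining 1 vCPU)

9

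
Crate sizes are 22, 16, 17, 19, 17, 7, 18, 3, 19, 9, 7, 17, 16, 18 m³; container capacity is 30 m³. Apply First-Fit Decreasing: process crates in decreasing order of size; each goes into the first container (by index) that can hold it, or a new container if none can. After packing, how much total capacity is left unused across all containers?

95

Sorted descending: 22, 19, 19, 18, 18, 17, 17, 17, 16, 16, 9, 7, 7, 3.
Put 22 m³ in container 1; 8 m³ remain.
Put 19 m³ in container 2; 11 m³ remain.
Put 19 m³ in container 3; 11 m³ remain.
Put 18 m³ in container 4; 12 m³ remain.
Put 18 m³ in container 5; 12 m³ remain.
Put 17 m³ in container 6; 13 m³ remain.
Put 17 m³ in container 7; 13 m³ remain.
Put 17 m³ in container 8; 13 m³ remain.
Put 16 m³ in container 9; 14 m³ remain.
Put 16 m³ in container 10; 14 m³ remain.
Put 9 m³ in container 2; 2 m³ remain.
Put 7 m³ in container 1; 1 m³ remain.
Put 7 m³ in container 3; 4 m³ remain.
Put 3 m³ in container 3; 1 m³ remain.
10 containers × 30 m³ = 300 m³; used 205 m³; unused 95 m³.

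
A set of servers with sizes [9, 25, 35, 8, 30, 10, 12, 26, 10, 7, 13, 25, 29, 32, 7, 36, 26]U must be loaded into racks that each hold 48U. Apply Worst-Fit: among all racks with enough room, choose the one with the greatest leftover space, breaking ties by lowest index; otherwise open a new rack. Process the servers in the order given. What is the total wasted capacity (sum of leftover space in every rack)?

rack 1: place 9U, 39U left
rack 1: place 25U, 14U left
rack 2: place 35U, 13U left
rack 1: place 8U, 6U left
rack 3: place 30U, 18U left
rack 3: place 10U, 8U left
rack 2: place 12U, 1U left
rack 4: place 26U, 22U left
rack 4: place 10U, 12U left
rack 4: place 7U, 5U left
rack 5: place 13U, 35U left
rack 5: place 25U, 10U left
rack 6: place 29U, 19U left
rack 7: place 32U, 16U left
rack 6: place 7U, 12U left
rack 8: place 36U, 12U left
rack 9: place 26U, 22U left
9 racks × 48U = 432U; used 340U; unused 92U.

92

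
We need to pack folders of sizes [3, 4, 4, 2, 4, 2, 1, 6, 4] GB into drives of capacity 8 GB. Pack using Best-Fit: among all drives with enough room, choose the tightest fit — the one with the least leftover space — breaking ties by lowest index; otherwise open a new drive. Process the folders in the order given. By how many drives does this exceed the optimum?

0

Best-Fit: [3,4,1] [4,2,2] [4,4] [6] → 4 drives.
Total size 30 GB; any packing needs at least ⌈30/8⌉ = 4 drives.
So 4 is already optimal.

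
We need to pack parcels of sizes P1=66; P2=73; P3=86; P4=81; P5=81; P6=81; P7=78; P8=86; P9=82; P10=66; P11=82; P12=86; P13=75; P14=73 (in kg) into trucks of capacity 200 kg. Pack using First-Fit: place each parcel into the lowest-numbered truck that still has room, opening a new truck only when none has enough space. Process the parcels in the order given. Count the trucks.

7

P1 (66 kg) → truck 1 (remaining 134 kg)
P2 (73 kg) → truck 1 (remaining 61 kg)
P3 (86 kg) → truck 2 (remaining 114 kg)
P4 (81 kg) → truck 2 (remaining 33 kg)
P5 (81 kg) → truck 3 (remaining 119 kg)
P6 (81 kg) → truck 3 (remaining 38 kg)
P7 (78 kg) → truck 4 (remaining 122 kg)
P8 (86 kg) → truck 4 (remaining 36 kg)
P9 (82 kg) → truck 5 (remaining 118 kg)
P10 (66 kg) → truck 5 (remaining 52 kg)
P11 (82 kg) → truck 6 (remaining 118 kg)
P12 (86 kg) → truck 6 (remaining 32 kg)
P13 (75 kg) → truck 7 (remaining 125 kg)
P14 (73 kg) → truck 7 (remaining 52 kg)
Final trucks: [66,73] [86,81] [81,81] [78,86] [82,66] [82,86] [75,73].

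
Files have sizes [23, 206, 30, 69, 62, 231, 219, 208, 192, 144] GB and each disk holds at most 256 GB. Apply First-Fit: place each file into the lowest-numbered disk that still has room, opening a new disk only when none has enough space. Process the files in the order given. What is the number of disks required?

disk 1: place 23 GB, 233 GB left
disk 1: place 206 GB, 27 GB left
disk 2: place 30 GB, 226 GB left
disk 2: place 69 GB, 157 GB left
disk 2: place 62 GB, 95 GB left
disk 3: place 231 GB, 25 GB left
disk 4: place 219 GB, 37 GB left
disk 5: place 208 GB, 48 GB left
disk 6: place 192 GB, 64 GB left
disk 7: place 144 GB, 112 GB left

7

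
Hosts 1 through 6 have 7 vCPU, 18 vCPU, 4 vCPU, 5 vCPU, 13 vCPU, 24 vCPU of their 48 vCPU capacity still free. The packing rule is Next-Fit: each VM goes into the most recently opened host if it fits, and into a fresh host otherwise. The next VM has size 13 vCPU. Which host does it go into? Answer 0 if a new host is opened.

Next-Fit only looks at host 6, which has 24 vCPU free.
13 vCPU fits there.

6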